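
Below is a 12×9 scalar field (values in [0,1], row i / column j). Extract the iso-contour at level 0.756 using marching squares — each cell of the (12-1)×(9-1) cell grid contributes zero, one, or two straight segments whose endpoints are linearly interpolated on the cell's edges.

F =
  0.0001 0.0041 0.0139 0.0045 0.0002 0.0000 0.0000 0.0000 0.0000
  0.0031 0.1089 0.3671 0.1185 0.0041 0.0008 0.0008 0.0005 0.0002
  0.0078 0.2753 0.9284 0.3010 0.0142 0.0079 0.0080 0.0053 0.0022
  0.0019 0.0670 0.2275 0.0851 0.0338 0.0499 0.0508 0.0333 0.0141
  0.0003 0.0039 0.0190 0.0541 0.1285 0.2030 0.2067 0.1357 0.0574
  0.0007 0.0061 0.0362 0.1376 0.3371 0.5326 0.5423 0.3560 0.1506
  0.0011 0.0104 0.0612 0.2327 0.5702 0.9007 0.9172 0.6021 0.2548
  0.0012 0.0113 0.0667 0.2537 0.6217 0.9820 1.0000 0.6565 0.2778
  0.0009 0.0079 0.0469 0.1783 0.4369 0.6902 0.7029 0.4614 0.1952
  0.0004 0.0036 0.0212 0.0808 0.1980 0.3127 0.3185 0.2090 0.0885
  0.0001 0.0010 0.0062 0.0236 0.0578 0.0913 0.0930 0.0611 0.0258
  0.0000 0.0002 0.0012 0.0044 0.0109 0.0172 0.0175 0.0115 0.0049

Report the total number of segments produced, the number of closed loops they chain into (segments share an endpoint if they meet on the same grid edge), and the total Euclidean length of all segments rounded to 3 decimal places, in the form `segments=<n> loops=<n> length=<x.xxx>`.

cell (1,1): code 0100 → (1.693,2.000)–(2.000,1.736)
cell (1,2): code 1000 → (2.000,2.275)–(1.693,2.000)
cell (2,1): code 0010 → (2.000,1.736)–(2.246,2.000)
cell (2,2): code 0001 → (2.246,2.000)–(2.000,2.275)
cell (5,4): code 0100 → (5.607,5.000)–(6.000,4.562)
cell (5,5): code 1100 → (5.570,6.000)–(5.607,5.000)
cell (5,6): code 1000 → (6.000,6.512)–(5.570,6.000)
cell (6,4): code 0110 → (6.000,4.562)–(7.000,4.373)
cell (6,6): code 1001 → (7.000,6.710)–(6.000,6.512)
cell (7,4): code 0010 → (7.000,4.373)–(7.775,5.000)
cell (7,5): code 0011 → (7.775,5.000)–(7.821,6.000)
cell (7,6): code 0001 → (7.821,6.000)–(7.000,6.710)
total: 12 segments, chained into 2 closed loop(s), length Σ = 8.925007

segments=12 loops=2 length=8.925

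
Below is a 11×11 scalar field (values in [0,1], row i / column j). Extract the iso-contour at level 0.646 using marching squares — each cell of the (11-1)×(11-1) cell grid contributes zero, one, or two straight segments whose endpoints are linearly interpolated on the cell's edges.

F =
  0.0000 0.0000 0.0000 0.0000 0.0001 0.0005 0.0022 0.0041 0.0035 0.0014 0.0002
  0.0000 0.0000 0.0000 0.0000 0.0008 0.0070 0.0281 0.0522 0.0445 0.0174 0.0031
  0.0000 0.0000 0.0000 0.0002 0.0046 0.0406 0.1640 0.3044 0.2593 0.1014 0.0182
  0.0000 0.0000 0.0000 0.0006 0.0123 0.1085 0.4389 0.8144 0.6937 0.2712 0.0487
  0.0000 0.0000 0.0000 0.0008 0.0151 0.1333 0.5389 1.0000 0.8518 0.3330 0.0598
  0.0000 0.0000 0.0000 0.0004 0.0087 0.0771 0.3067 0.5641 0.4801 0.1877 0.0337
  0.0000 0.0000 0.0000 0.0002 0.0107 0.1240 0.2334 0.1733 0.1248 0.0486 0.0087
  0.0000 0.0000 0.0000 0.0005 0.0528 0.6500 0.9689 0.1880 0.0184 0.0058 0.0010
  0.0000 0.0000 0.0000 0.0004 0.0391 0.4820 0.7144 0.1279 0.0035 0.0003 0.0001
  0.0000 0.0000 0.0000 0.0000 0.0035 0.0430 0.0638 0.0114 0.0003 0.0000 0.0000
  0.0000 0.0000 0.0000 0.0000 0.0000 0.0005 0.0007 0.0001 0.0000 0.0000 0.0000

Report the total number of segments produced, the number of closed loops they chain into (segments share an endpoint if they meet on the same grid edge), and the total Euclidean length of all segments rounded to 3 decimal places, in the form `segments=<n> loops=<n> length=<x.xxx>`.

segments=16 loops=2 length=11.103

cell (2,6): code 0100 → (2.670,7.000)–(3.000,6.552)
cell (2,7): code 1100 → (2.890,8.000)–(2.670,7.000)
cell (2,8): code 1000 → (3.000,8.113)–(2.890,8.000)
cell (3,6): code 0110 → (3.000,6.552)–(4.000,6.232)
cell (3,8): code 1001 → (4.000,8.397)–(3.000,8.113)
cell (4,6): code 0010 → (4.000,6.232)–(4.812,7.000)
cell (4,7): code 0011 → (4.812,7.000)–(4.554,8.000)
cell (4,8): code 0001 → (4.554,8.000)–(4.000,8.397)
cell (6,4): code 0100 → (6.992,5.000)–(7.000,4.993)
cell (6,5): code 1100 → (6.561,6.000)–(6.992,5.000)
cell (6,6): code 1000 → (7.000,6.413)–(6.561,6.000)
cell (7,4): code 0010 → (7.000,4.993)–(7.024,5.000)
cell (7,5): code 0111 → (7.024,5.000)–(8.000,5.706)
cell (7,6): code 1001 → (8.000,6.117)–(7.000,6.413)
cell (8,5): code 0010 → (8.000,5.706)–(8.105,6.000)
cell (8,6): code 0001 → (8.105,6.000)–(8.000,6.117)
total: 16 segments, chained into 2 closed loop(s), length Σ = 11.103428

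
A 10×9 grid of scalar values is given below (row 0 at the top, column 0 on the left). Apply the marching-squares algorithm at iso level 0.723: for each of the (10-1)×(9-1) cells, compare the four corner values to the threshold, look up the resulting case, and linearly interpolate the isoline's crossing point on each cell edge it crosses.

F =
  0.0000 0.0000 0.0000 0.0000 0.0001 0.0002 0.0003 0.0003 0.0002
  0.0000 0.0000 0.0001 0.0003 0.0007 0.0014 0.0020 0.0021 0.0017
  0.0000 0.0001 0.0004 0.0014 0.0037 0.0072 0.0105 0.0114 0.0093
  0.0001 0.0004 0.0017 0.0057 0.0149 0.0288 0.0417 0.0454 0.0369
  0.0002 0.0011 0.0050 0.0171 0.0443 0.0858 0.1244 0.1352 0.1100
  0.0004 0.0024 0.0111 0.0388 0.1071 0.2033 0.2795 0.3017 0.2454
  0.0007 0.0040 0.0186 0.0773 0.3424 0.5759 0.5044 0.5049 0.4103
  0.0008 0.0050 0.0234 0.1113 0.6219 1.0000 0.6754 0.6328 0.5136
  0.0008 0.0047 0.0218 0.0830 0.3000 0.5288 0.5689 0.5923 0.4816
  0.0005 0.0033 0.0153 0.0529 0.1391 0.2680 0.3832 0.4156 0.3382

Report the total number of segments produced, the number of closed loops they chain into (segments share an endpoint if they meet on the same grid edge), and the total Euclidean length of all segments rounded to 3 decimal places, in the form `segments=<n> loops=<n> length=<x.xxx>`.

segments=4 loops=1 length=4.032

cell (6,4): code 0100 → (6.347,5.000)–(7.000,4.267)
cell (6,5): code 1000 → (7.000,5.853)–(6.347,5.000)
cell (7,4): code 0010 → (7.000,4.267)–(7.588,5.000)
cell (7,5): code 0001 → (7.588,5.000)–(7.000,5.853)
total: 4 segments, chained into 1 closed loop(s), length Σ = 4.031666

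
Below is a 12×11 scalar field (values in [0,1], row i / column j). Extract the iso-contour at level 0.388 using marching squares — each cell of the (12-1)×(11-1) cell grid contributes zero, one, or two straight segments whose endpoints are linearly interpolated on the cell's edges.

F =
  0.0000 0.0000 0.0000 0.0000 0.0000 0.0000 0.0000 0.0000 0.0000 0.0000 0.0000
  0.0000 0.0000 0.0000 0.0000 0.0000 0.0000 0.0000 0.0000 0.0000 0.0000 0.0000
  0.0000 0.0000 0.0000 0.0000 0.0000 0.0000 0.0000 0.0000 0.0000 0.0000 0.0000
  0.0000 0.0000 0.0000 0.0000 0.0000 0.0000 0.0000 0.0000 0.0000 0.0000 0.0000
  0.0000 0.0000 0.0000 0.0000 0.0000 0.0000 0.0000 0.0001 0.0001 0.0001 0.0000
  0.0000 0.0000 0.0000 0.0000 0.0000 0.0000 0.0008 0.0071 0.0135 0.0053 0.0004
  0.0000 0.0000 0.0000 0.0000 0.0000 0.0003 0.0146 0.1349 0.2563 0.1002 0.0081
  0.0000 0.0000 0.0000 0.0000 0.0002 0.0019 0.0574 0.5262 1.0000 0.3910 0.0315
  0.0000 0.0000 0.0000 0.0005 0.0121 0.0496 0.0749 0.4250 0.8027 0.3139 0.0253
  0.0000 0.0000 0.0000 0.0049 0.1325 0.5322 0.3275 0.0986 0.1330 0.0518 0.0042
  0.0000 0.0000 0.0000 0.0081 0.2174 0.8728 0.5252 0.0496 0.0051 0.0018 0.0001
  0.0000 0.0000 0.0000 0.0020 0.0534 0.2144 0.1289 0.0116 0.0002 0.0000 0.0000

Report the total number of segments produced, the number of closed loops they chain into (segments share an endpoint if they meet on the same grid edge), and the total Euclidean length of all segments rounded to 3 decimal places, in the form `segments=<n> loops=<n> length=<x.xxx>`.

segments=18 loops=2 length=13.271

cell (6,6): code 0100 → (6.647,7.000)–(7.000,6.705)
cell (6,7): code 1100 → (6.177,8.000)–(6.647,7.000)
cell (6,8): code 1100 → (6.990,9.000)–(6.177,8.000)
cell (6,9): code 1000 → (7.000,9.008)–(6.990,9.000)
cell (7,6): code 0110 → (7.000,6.705)–(8.000,6.894)
cell (7,8): code 1011 → (8.000,8.848)–(7.039,9.000)
cell (7,9): code 0001 → (7.039,9.000)–(7.000,9.008)
cell (8,4): code 0100 → (8.701,5.000)–(9.000,4.639)
cell (8,5): code 1000 → (9.000,5.704)–(8.701,5.000)
cell (8,6): code 0010 → (8.000,6.894)–(8.113,7.000)
cell (8,7): code 0011 → (8.113,7.000)–(8.619,8.000)
cell (8,8): code 0001 → (8.619,8.000)–(8.000,8.848)
cell (9,4): code 0110 → (9.000,4.639)–(10.000,4.260)
cell (9,5): code 1101 → (9.306,6.000)–(9.000,5.704)
cell (9,6): code 1000 → (10.000,6.288)–(9.306,6.000)
cell (10,4): code 0010 → (10.000,4.260)–(10.736,5.000)
cell (10,5): code 0011 → (10.736,5.000)–(10.346,6.000)
cell (10,6): code 0001 → (10.346,6.000)–(10.000,6.288)
total: 18 segments, chained into 2 closed loop(s), length Σ = 13.270945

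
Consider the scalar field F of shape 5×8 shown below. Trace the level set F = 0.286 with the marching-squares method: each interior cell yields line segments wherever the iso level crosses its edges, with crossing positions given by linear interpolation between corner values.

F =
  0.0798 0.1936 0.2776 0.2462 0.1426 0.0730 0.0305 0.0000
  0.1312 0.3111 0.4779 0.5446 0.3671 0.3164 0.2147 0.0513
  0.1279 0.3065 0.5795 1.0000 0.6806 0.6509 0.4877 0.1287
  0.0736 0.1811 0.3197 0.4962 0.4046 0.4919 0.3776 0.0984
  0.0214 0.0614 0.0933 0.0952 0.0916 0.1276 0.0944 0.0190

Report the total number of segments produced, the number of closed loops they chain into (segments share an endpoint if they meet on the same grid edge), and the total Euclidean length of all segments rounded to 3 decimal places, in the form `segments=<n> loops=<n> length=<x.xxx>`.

cell (0,0): code 0100 → (0.786,1.000)–(1.000,0.860)
cell (0,1): code 1100 → (0.042,2.000)–(0.786,1.000)
cell (0,2): code 1100 → (0.133,3.000)–(0.042,2.000)
cell (0,3): code 1100 → (0.639,4.000)–(0.133,3.000)
cell (0,4): code 1100 → (0.875,5.000)–(0.639,4.000)
cell (0,5): code 1000 → (1.000,5.299)–(0.875,5.000)
cell (1,0): code 0110 → (1.000,0.860)–(2.000,0.885)
cell (1,5): code 1101 → (1.261,6.000)–(1.000,5.299)
cell (1,6): code 1000 → (2.000,6.562)–(1.261,6.000)
cell (2,0): code 0010 → (2.000,0.885)–(2.163,1.000)
cell (2,1): code 0111 → (2.163,1.000)–(3.000,1.757)
cell (2,6): code 1001 → (3.000,6.328)–(2.000,6.562)
cell (3,1): code 0010 → (3.000,1.757)–(3.149,2.000)
cell (3,2): code 0011 → (3.149,2.000)–(3.524,3.000)
cell (3,3): code 0011 → (3.524,3.000)–(3.379,4.000)
cell (3,4): code 0011 → (3.379,4.000)–(3.565,5.000)
cell (3,5): code 0011 → (3.565,5.000)–(3.323,6.000)
cell (3,6): code 0001 → (3.323,6.000)–(3.000,6.328)
total: 18 segments, chained into 1 closed loop(s), length Σ = 14.879821

segments=18 loops=1 length=14.880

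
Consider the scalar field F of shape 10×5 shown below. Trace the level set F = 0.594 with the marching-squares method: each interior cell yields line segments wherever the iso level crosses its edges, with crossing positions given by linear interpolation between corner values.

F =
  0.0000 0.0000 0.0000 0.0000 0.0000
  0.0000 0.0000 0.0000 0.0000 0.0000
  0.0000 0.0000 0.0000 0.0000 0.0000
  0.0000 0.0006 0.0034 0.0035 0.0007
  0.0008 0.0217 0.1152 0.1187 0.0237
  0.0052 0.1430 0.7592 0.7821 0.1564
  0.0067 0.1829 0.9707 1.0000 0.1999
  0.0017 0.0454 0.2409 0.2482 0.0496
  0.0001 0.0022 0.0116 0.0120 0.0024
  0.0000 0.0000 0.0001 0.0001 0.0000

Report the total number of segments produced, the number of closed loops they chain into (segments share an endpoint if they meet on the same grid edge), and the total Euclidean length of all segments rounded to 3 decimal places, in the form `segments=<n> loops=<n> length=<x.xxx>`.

cell (4,1): code 0100 → (4.743,2.000)–(5.000,1.732)
cell (4,2): code 1100 → (4.716,3.000)–(4.743,2.000)
cell (4,3): code 1000 → (5.000,3.301)–(4.716,3.000)
cell (5,1): code 0110 → (5.000,1.732)–(6.000,1.522)
cell (5,3): code 1001 → (6.000,3.507)–(5.000,3.301)
cell (6,1): code 0010 → (6.000,1.522)–(6.516,2.000)
cell (6,2): code 0011 → (6.516,2.000)–(6.540,3.000)
cell (6,3): code 0001 → (6.540,3.000)–(6.000,3.507)
total: 8 segments, chained into 1 closed loop(s), length Σ = 6.272580

segments=8 loops=1 length=6.273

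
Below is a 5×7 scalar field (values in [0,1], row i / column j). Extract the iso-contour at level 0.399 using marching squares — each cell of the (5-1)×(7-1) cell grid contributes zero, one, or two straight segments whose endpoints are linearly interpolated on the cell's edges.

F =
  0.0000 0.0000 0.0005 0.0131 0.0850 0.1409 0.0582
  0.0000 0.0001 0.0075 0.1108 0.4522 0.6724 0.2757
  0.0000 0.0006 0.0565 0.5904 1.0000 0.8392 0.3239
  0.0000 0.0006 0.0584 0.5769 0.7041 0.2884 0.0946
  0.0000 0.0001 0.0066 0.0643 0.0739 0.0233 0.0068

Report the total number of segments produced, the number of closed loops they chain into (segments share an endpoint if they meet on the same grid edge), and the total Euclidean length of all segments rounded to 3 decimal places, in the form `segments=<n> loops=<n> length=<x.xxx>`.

cell (0,3): code 0100 → (0.855,4.000)–(1.000,3.844)
cell (0,4): code 1100 → (0.486,5.000)–(0.855,4.000)
cell (0,5): code 1000 → (1.000,5.689)–(0.486,5.000)
cell (1,2): code 0100 → (1.601,3.000)–(2.000,2.642)
cell (1,3): code 1110 → (1.000,3.844)–(1.601,3.000)
cell (1,5): code 1001 → (2.000,5.854)–(1.000,5.689)
cell (2,2): code 0110 → (2.000,2.642)–(3.000,2.657)
cell (2,4): code 1011 → (3.000,4.734)–(2.799,5.000)
cell (2,5): code 0001 → (2.799,5.000)–(2.000,5.854)
cell (3,2): code 0010 → (3.000,2.657)–(3.347,3.000)
cell (3,3): code 0011 → (3.347,3.000)–(3.484,4.000)
cell (3,4): code 0001 → (3.484,4.000)–(3.000,4.734)
total: 12 segments, chained into 1 closed loop(s), length Σ = 9.604922

segments=12 loops=1 length=9.605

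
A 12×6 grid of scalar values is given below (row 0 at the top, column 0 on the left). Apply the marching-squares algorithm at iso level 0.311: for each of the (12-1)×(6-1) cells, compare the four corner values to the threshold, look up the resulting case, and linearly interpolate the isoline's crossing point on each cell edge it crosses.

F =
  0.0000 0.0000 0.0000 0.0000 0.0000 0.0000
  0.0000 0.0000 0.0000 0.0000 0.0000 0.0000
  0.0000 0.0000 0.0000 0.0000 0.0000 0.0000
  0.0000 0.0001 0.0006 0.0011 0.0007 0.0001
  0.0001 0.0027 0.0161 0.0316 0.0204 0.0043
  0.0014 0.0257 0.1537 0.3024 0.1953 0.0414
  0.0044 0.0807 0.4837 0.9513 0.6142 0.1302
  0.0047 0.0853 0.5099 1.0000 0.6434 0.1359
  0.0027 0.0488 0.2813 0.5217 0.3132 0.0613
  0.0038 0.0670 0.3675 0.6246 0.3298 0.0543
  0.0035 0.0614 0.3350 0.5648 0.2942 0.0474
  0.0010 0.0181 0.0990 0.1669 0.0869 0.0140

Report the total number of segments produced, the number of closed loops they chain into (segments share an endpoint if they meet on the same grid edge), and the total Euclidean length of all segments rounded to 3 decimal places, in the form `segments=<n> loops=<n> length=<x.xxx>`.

segments=18 loops=1 length=14.595

cell (5,1): code 0100 → (5.477,2.000)–(6.000,1.571)
cell (5,2): code 1100 → (5.013,3.000)–(5.477,2.000)
cell (5,3): code 1100 → (5.276,4.000)–(5.013,3.000)
cell (5,4): code 1000 → (6.000,4.626)–(5.276,4.000)
cell (6,1): code 0110 → (6.000,1.571)–(7.000,1.532)
cell (6,4): code 1001 → (7.000,4.655)–(6.000,4.626)
cell (7,1): code 0010 → (7.000,1.532)–(7.870,2.000)
cell (7,2): code 0111 → (7.870,2.000)–(8.000,2.124)
cell (7,4): code 1001 → (8.000,4.009)–(7.000,4.655)
cell (8,1): code 0100 → (8.345,2.000)–(9.000,1.812)
cell (8,2): code 1110 → (8.000,2.124)–(8.345,2.000)
cell (8,4): code 1001 → (9.000,4.068)–(8.000,4.009)
cell (9,1): code 0110 → (9.000,1.812)–(10.000,1.912)
cell (9,3): code 1011 → (10.000,3.938)–(9.528,4.000)
cell (9,4): code 0001 → (9.528,4.000)–(9.000,4.068)
cell (10,1): code 0010 → (10.000,1.912)–(10.102,2.000)
cell (10,2): code 0011 → (10.102,2.000)–(10.638,3.000)
cell (10,3): code 0001 → (10.638,3.000)–(10.000,3.938)
total: 18 segments, chained into 1 closed loop(s), length Σ = 14.595473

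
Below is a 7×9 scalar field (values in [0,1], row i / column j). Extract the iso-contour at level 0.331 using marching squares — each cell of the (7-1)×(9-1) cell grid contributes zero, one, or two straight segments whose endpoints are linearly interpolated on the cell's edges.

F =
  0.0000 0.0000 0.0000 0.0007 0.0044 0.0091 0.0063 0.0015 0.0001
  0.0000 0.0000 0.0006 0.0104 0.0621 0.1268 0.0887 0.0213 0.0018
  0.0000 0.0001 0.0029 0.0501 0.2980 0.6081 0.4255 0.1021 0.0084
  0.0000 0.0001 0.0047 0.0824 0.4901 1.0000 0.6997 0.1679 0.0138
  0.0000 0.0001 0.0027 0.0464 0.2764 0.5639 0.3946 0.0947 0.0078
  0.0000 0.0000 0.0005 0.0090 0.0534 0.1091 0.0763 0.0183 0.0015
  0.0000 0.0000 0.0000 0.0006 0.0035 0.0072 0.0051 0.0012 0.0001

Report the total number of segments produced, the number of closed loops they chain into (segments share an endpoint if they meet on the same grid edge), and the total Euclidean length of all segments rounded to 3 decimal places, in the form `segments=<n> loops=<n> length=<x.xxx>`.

cell (1,4): code 0100 → (1.424,5.000)–(2.000,4.106)
cell (1,5): code 1100 → (1.719,6.000)–(1.424,5.000)
cell (1,6): code 1000 → (2.000,6.292)–(1.719,6.000)
cell (2,3): code 0100 → (2.172,4.000)–(3.000,3.610)
cell (2,4): code 1110 → (2.000,4.106)–(2.172,4.000)
cell (2,6): code 1001 → (3.000,6.693)–(2.000,6.292)
cell (3,3): code 0010 → (3.000,3.610)–(3.745,4.000)
cell (3,4): code 0111 → (3.745,4.000)–(4.000,4.190)
cell (3,6): code 1001 → (4.000,6.212)–(3.000,6.693)
cell (4,4): code 0010 → (4.000,4.190)–(4.512,5.000)
cell (4,5): code 0011 → (4.512,5.000)–(4.200,6.000)
cell (4,6): code 0001 → (4.200,6.000)–(4.000,6.212)
total: 12 segments, chained into 1 closed loop(s), length Σ = 9.271881

segments=12 loops=1 length=9.272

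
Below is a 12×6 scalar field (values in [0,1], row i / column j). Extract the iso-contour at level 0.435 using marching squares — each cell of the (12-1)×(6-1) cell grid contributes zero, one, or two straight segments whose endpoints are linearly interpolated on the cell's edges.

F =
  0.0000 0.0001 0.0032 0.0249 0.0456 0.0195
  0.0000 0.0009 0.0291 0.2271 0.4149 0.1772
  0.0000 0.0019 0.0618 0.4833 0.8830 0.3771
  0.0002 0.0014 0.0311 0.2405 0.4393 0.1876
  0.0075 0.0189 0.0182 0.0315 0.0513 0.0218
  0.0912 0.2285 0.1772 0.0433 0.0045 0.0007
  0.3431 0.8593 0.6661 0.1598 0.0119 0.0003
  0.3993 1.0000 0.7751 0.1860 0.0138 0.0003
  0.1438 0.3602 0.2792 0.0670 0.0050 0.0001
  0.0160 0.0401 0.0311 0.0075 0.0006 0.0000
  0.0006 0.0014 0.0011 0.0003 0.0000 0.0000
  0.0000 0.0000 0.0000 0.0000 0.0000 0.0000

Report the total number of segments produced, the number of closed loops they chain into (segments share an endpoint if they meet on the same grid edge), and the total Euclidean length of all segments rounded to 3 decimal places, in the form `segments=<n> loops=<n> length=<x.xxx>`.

segments=16 loops=2 length=13.608

cell (1,2): code 0100 → (1.811,3.000)–(2.000,2.885)
cell (1,3): code 1100 → (1.043,4.000)–(1.811,3.000)
cell (1,4): code 1000 → (2.000,4.886)–(1.043,4.000)
cell (2,2): code 0010 → (2.000,2.885)–(2.199,3.000)
cell (2,3): code 0111 → (2.199,3.000)–(3.000,3.978)
cell (2,4): code 1001 → (3.000,4.017)–(2.000,4.886)
cell (3,3): code 0010 → (3.000,3.978)–(3.011,4.000)
cell (3,4): code 0001 → (3.011,4.000)–(3.000,4.017)
cell (5,0): code 0100 → (5.327,1.000)–(6.000,0.178)
cell (5,1): code 1100 → (5.527,2.000)–(5.327,1.000)
cell (5,2): code 1000 → (6.000,2.456)–(5.527,2.000)
cell (6,0): code 0110 → (6.000,0.178)–(7.000,0.059)
cell (6,2): code 1001 → (7.000,2.577)–(6.000,2.456)
cell (7,0): code 0010 → (7.000,0.059)–(7.883,1.000)
cell (7,1): code 0011 → (7.883,1.000)–(7.686,2.000)
cell (7,2): code 0001 → (7.686,2.000)–(7.000,2.577)
total: 16 segments, chained into 2 closed loop(s), length Σ = 13.608123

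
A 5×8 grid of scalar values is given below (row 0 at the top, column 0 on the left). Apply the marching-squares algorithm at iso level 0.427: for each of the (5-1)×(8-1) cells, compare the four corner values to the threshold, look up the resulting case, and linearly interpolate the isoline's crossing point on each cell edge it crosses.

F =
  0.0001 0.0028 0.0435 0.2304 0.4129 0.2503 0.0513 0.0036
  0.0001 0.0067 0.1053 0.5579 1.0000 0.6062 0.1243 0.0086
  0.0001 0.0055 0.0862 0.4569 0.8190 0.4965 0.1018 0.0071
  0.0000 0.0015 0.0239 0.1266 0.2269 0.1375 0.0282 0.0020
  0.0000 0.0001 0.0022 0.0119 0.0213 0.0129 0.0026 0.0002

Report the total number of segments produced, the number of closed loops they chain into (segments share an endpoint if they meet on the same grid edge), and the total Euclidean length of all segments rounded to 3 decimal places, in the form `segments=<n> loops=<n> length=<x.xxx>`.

cell (0,2): code 0100 → (0.600,3.000)–(1.000,2.711)
cell (0,3): code 1100 → (0.024,4.000)–(0.600,3.000)
cell (0,4): code 1100 → (0.496,5.000)–(0.024,4.000)
cell (0,5): code 1000 → (1.000,5.372)–(0.496,5.000)
cell (1,2): code 0110 → (1.000,2.711)–(2.000,2.919)
cell (1,5): code 1001 → (2.000,5.176)–(1.000,5.372)
cell (2,2): code 0010 → (2.000,2.919)–(2.091,3.000)
cell (2,3): code 0011 → (2.091,3.000)–(2.662,4.000)
cell (2,4): code 0011 → (2.662,4.000)–(2.194,5.000)
cell (2,5): code 0001 → (2.194,5.000)–(2.000,5.176)
total: 10 segments, chained into 1 closed loop(s), length Σ = 8.058997

segments=10 loops=1 length=8.059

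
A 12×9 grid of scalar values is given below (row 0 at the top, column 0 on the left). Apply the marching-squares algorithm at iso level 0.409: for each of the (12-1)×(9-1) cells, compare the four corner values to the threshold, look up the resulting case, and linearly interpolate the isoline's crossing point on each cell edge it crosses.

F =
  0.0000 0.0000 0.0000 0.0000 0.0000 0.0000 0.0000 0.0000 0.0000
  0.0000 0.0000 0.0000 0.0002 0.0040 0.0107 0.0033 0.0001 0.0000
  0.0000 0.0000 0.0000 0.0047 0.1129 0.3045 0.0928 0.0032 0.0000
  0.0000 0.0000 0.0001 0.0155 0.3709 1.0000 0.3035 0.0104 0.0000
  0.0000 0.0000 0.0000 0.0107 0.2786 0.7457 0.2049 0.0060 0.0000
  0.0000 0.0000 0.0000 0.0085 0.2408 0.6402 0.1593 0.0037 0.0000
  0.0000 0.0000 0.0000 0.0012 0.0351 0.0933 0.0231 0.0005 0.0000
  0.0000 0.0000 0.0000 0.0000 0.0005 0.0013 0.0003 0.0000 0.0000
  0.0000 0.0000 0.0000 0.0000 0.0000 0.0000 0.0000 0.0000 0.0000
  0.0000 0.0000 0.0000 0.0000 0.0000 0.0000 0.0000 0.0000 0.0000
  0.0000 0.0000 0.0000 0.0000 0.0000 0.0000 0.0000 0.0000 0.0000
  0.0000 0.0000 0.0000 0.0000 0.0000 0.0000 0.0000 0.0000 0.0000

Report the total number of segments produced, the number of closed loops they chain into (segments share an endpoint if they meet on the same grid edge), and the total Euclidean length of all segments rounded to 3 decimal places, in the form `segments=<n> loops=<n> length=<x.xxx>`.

cell (2,4): code 0100 → (2.150,5.000)–(3.000,4.061)
cell (2,5): code 1000 → (3.000,5.849)–(2.150,5.000)
cell (3,4): code 0110 → (3.000,4.061)–(4.000,4.279)
cell (3,5): code 1001 → (4.000,5.623)–(3.000,5.849)
cell (4,4): code 0110 → (4.000,4.279)–(5.000,4.421)
cell (4,5): code 1001 → (5.000,5.481)–(4.000,5.623)
cell (5,4): code 0010 → (5.000,4.421)–(5.423,5.000)
cell (5,5): code 0001 → (5.423,5.000)–(5.000,5.481)
total: 8 segments, chained into 1 closed loop(s), length Σ = 7.893448

segments=8 loops=1 length=7.893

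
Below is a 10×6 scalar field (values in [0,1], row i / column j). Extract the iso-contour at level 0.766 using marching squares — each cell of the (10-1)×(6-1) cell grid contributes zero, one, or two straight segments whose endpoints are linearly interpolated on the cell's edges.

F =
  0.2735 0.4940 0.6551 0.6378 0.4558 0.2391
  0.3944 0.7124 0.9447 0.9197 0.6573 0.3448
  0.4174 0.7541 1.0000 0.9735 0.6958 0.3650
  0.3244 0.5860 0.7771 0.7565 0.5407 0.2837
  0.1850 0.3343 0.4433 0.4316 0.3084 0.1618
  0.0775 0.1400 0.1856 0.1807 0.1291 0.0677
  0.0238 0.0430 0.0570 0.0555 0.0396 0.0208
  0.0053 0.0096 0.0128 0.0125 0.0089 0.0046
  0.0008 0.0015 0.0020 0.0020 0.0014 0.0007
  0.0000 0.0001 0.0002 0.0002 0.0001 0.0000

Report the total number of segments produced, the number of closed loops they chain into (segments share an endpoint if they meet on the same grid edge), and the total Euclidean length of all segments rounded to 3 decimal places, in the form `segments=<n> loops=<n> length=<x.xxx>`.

cell (0,1): code 0100 → (0.383,2.000)–(1.000,1.231)
cell (0,2): code 1100 → (0.455,3.000)–(0.383,2.000)
cell (0,3): code 1000 → (1.000,3.586)–(0.455,3.000)
cell (1,1): code 0110 → (1.000,1.231)–(2.000,1.048)
cell (1,3): code 1001 → (2.000,3.747)–(1.000,3.586)
cell (2,1): code 0110 → (2.000,1.048)–(3.000,1.942)
cell (2,2): code 1011 → (3.000,2.539)–(2.956,3.000)
cell (2,3): code 0001 → (2.956,3.000)–(2.000,3.747)
cell (3,1): code 0010 → (3.000,1.942)–(3.033,2.000)
cell (3,2): code 0001 → (3.033,2.000)–(3.000,2.539)
total: 10 segments, chained into 1 closed loop(s), length Σ = 8.443024

segments=10 loops=1 length=8.443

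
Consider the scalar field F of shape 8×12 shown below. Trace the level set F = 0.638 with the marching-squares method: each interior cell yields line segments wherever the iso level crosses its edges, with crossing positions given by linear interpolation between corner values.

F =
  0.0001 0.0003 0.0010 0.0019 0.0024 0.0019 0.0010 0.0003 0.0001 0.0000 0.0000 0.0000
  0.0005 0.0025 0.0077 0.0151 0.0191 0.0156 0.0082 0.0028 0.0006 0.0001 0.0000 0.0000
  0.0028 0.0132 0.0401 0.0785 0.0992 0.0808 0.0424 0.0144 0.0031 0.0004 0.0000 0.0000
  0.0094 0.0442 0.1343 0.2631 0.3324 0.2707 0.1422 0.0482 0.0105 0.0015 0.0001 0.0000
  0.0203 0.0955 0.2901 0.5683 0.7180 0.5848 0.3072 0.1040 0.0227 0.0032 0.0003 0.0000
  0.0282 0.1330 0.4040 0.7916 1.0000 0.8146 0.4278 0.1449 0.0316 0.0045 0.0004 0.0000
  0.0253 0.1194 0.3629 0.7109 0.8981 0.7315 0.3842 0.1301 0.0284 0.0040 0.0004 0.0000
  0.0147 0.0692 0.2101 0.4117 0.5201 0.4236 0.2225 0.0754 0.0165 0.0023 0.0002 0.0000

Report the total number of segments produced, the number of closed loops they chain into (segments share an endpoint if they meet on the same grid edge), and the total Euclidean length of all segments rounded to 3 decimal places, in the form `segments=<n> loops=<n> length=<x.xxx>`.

segments=12 loops=1 length=8.846

cell (3,3): code 0100 → (3.793,4.000)–(4.000,3.466)
cell (3,4): code 1000 → (4.000,4.601)–(3.793,4.000)
cell (4,2): code 0100 → (4.312,3.000)–(5.000,2.604)
cell (4,3): code 1110 → (4.000,3.466)–(4.312,3.000)
cell (4,4): code 1101 → (4.232,5.000)–(4.000,4.601)
cell (4,5): code 1000 → (5.000,5.457)–(4.232,5.000)
cell (5,2): code 0110 → (5.000,2.604)–(6.000,2.791)
cell (5,5): code 1001 → (6.000,5.269)–(5.000,5.457)
cell (6,2): code 0010 → (6.000,2.791)–(6.244,3.000)
cell (6,3): code 0011 → (6.244,3.000)–(6.688,4.000)
cell (6,4): code 0011 → (6.688,4.000)–(6.304,5.000)
cell (6,5): code 0001 → (6.304,5.000)–(6.000,5.269)
total: 12 segments, chained into 1 closed loop(s), length Σ = 8.846122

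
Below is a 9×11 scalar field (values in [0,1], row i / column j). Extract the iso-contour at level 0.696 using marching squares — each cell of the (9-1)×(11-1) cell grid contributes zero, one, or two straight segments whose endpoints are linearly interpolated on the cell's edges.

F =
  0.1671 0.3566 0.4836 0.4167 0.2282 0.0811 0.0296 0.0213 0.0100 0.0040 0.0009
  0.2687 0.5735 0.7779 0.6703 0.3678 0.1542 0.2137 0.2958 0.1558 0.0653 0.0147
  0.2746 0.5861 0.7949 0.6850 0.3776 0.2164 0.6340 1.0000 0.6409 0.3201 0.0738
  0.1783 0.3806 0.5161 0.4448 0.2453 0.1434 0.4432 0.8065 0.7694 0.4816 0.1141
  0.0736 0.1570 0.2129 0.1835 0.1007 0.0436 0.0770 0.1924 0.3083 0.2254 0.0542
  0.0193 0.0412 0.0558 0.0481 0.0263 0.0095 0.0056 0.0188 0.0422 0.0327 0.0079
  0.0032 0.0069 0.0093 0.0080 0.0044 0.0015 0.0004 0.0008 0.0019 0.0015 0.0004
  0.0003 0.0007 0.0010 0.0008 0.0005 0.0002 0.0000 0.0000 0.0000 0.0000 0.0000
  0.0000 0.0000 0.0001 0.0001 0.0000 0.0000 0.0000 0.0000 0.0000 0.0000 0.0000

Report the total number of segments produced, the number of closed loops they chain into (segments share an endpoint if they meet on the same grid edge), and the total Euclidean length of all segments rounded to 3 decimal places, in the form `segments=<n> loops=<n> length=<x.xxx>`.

cell (0,1): code 0100 → (0.722,2.000)–(1.000,1.599)
cell (0,2): code 1000 → (1.000,2.761)–(0.722,2.000)
cell (1,1): code 0110 → (1.000,1.599)–(2.000,1.526)
cell (1,2): code 1001 → (2.000,2.900)–(1.000,2.761)
cell (1,6): code 0100 → (1.568,7.000)–(2.000,6.169)
cell (1,7): code 1000 → (2.000,7.847)–(1.568,7.000)
cell (2,1): code 0010 → (2.000,1.526)–(2.355,2.000)
cell (2,2): code 0001 → (2.355,2.000)–(2.000,2.900)
cell (2,6): code 0110 → (2.000,6.169)–(3.000,6.696)
cell (2,7): code 1101 → (2.429,8.000)–(2.000,7.847)
cell (2,8): code 1000 → (3.000,8.255)–(2.429,8.000)
cell (3,6): code 0010 → (3.000,6.696)–(3.180,7.000)
cell (3,7): code 0011 → (3.180,7.000)–(3.159,8.000)
cell (3,8): code 0001 → (3.159,8.000)–(3.000,8.255)
total: 14 segments, chained into 2 closed loop(s), length Σ = 10.621285

segments=14 loops=2 length=10.621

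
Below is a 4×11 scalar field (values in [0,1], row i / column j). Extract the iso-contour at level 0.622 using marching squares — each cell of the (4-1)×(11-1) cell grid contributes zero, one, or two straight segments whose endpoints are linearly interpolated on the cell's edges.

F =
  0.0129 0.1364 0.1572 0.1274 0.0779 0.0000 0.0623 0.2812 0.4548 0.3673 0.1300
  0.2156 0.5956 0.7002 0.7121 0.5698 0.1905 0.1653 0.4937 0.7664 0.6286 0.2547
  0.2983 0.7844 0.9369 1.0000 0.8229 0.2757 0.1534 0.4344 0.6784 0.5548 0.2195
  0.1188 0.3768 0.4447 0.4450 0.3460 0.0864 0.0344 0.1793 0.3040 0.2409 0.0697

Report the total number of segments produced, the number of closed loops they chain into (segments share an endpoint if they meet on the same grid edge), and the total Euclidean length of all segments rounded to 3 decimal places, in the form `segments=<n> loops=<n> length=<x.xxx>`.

segments=20 loops=2 length=13.839

cell (0,1): code 0100 → (0.856,2.000)–(1.000,1.252)
cell (0,2): code 1100 → (0.846,3.000)–(0.856,2.000)
cell (0,3): code 1000 → (1.000,3.633)–(0.846,3.000)
cell (0,7): code 0100 → (0.537,8.000)–(1.000,7.470)
cell (0,8): code 1100 → (0.975,9.000)–(0.537,8.000)
cell (0,9): code 1000 → (1.000,9.018)–(0.975,9.000)
cell (1,0): code 0100 → (1.140,1.000)–(2.000,0.666)
cell (1,1): code 1110 → (1.000,1.252)–(1.140,1.000)
cell (1,3): code 1101 → (1.206,4.000)–(1.000,3.633)
cell (1,4): code 1000 → (2.000,4.367)–(1.206,4.000)
cell (1,7): code 0110 → (1.000,7.470)–(2.000,7.769)
cell (1,8): code 1011 → (2.000,8.456)–(1.089,9.000)
cell (1,9): code 0001 → (1.089,9.000)–(1.000,9.018)
cell (2,0): code 0010 → (2.000,0.666)–(2.398,1.000)
cell (2,1): code 0011 → (2.398,1.000)–(2.640,2.000)
cell (2,2): code 0011 → (2.640,2.000)–(2.681,3.000)
cell (2,3): code 0011 → (2.681,3.000)–(2.421,4.000)
cell (2,4): code 0001 → (2.421,4.000)–(2.000,4.367)
cell (2,7): code 0010 → (2.000,7.769)–(2.151,8.000)
cell (2,8): code 0001 → (2.151,8.000)–(2.000,8.456)
total: 20 segments, chained into 2 closed loop(s), length Σ = 13.839227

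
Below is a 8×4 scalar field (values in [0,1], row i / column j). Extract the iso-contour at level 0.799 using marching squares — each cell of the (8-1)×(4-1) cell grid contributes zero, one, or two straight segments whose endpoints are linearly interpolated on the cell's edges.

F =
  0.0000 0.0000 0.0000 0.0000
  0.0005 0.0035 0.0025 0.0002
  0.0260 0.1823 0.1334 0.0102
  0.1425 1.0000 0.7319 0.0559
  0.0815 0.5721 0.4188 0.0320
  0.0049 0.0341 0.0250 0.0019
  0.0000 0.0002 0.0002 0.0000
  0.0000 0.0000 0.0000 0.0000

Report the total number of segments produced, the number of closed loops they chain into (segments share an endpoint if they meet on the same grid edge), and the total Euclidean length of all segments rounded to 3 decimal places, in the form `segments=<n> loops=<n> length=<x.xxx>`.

segments=4 loops=1 length=2.538

cell (2,0): code 0100 → (2.754,1.000)–(3.000,0.766)
cell (2,1): code 1000 → (3.000,1.750)–(2.754,1.000)
cell (3,0): code 0010 → (3.000,0.766)–(3.470,1.000)
cell (3,1): code 0001 → (3.470,1.000)–(3.000,1.750)
total: 4 segments, chained into 1 closed loop(s), length Σ = 2.538342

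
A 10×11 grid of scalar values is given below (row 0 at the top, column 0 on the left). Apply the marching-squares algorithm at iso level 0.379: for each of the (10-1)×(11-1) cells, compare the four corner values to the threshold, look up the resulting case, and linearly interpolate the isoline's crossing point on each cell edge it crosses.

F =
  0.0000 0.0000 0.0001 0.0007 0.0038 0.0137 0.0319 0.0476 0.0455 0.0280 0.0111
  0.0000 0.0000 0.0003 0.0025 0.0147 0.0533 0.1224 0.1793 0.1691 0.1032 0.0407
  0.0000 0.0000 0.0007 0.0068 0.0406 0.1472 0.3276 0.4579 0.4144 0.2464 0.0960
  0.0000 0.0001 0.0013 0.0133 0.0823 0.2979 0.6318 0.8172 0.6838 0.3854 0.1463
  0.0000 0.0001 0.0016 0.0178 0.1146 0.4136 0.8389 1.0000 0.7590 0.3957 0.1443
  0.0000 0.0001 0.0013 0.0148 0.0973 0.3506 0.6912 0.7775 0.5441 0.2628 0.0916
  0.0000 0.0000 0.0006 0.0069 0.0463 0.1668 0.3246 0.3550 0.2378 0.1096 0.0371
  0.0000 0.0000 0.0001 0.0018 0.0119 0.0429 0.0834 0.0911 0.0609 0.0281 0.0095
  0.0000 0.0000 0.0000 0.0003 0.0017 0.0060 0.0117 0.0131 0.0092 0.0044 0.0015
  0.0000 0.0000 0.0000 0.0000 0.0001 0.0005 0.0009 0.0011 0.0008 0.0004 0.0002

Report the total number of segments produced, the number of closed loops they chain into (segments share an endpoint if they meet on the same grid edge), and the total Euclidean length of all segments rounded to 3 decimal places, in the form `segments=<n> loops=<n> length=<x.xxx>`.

cell (1,6): code 0100 → (1.717,7.000)–(2.000,6.394)
cell (1,7): code 1100 → (1.856,8.000)–(1.717,7.000)
cell (1,8): code 1000 → (2.000,8.211)–(1.856,8.000)
cell (2,5): code 0100 → (2.169,6.000)–(3.000,5.243)
cell (2,6): code 1110 → (2.000,6.394)–(2.169,6.000)
cell (2,8): code 1101 → (2.954,9.000)–(2.000,8.211)
cell (2,9): code 1000 → (3.000,9.027)–(2.954,9.000)
cell (3,4): code 0100 → (3.701,5.000)–(4.000,4.884)
cell (3,5): code 1110 → (3.000,5.243)–(3.701,5.000)
cell (3,9): code 1001 → (4.000,9.066)–(3.000,9.027)
cell (4,4): code 0010 → (4.000,4.884)–(4.549,5.000)
cell (4,5): code 0111 → (4.549,5.000)–(5.000,5.083)
cell (4,8): code 1011 → (5.000,8.587)–(4.126,9.000)
cell (4,9): code 0001 → (4.126,9.000)–(4.000,9.066)
cell (5,5): code 0010 → (5.000,5.083)–(5.852,6.000)
cell (5,6): code 0011 → (5.852,6.000)–(5.943,7.000)
cell (5,7): code 0011 → (5.943,7.000)–(5.539,8.000)
cell (5,8): code 0001 → (5.539,8.000)–(5.000,8.587)
total: 18 segments, chained into 1 closed loop(s), length Σ = 13.101179

segments=18 loops=1 length=13.101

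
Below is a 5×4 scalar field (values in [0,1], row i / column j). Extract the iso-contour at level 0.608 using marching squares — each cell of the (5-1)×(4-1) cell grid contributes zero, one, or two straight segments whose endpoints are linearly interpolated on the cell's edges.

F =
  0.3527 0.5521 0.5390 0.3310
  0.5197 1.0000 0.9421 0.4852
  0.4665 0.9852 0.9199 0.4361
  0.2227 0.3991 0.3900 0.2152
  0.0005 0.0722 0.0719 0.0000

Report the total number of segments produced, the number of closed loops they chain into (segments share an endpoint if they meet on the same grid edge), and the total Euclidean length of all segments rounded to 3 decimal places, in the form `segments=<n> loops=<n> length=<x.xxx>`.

segments=8 loops=1 length=8.156

cell (0,0): code 0100 → (0.125,1.000)–(1.000,0.184)
cell (0,1): code 1100 → (0.171,2.000)–(0.125,1.000)
cell (0,2): code 1000 → (1.000,2.731)–(0.171,2.000)
cell (1,0): code 0110 → (1.000,0.184)–(2.000,0.273)
cell (1,2): code 1001 → (2.000,2.645)–(1.000,2.731)
cell (2,0): code 0010 → (2.000,0.273)–(2.644,1.000)
cell (2,1): code 0011 → (2.644,1.000)–(2.589,2.000)
cell (2,2): code 0001 → (2.589,2.000)–(2.000,2.645)
total: 8 segments, chained into 1 closed loop(s), length Σ = 8.156308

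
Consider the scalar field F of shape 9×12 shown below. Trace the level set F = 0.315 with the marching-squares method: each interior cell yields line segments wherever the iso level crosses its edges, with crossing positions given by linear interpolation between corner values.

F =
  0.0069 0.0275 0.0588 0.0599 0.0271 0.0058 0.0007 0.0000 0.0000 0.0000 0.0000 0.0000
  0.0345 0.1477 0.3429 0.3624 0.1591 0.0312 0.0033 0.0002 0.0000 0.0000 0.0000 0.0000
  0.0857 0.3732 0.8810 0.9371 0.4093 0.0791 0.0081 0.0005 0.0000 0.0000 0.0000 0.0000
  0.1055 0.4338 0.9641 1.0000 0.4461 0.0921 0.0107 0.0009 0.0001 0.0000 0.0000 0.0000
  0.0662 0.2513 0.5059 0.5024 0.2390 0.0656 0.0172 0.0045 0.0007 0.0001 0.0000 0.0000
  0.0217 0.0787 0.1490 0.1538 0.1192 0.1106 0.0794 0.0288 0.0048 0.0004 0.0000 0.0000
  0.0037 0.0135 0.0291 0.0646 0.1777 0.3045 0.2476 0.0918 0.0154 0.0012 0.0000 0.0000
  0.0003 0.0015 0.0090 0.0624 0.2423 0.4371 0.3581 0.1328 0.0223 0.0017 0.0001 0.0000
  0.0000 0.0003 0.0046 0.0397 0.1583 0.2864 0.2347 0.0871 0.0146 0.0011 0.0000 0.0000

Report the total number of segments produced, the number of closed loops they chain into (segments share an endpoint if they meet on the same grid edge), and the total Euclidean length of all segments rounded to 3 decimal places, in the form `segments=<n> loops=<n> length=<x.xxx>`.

cell (0,1): code 0100 → (0.902,2.000)–(1.000,1.857)
cell (0,2): code 1100 → (0.843,3.000)–(0.902,2.000)
cell (0,3): code 1000 → (1.000,3.233)–(0.843,3.000)
cell (1,0): code 0100 → (1.742,1.000)–(2.000,0.798)
cell (1,1): code 1110 → (1.000,1.857)–(1.742,1.000)
cell (1,3): code 1101 → (1.623,4.000)–(1.000,3.233)
cell (1,4): code 1000 → (2.000,4.286)–(1.623,4.000)
cell (2,0): code 0110 → (2.000,0.798)–(3.000,0.638)
cell (2,4): code 1001 → (3.000,4.370)–(2.000,4.286)
cell (3,0): code 0010 → (3.000,0.638)–(3.651,1.000)
cell (3,1): code 0111 → (3.651,1.000)–(4.000,1.250)
cell (3,3): code 1011 → (4.000,3.711)–(3.633,4.000)
cell (3,4): code 0001 → (3.633,4.000)–(3.000,4.370)
cell (4,1): code 0010 → (4.000,1.250)–(4.535,2.000)
cell (4,2): code 0011 → (4.535,2.000)–(4.538,3.000)
cell (4,3): code 0001 → (4.538,3.000)–(4.000,3.711)
cell (6,4): code 0100 → (6.079,5.000)–(7.000,4.373)
cell (6,5): code 1100 → (6.610,6.000)–(6.079,5.000)
cell (6,6): code 1000 → (7.000,6.191)–(6.610,6.000)
cell (7,4): code 0010 → (7.000,4.373)–(7.810,5.000)
cell (7,5): code 0011 → (7.810,5.000)–(7.349,6.000)
cell (7,6): code 0001 → (7.349,6.000)–(7.000,6.191)
total: 22 segments, chained into 2 closed loop(s), length Σ = 16.786195

segments=22 loops=2 length=16.786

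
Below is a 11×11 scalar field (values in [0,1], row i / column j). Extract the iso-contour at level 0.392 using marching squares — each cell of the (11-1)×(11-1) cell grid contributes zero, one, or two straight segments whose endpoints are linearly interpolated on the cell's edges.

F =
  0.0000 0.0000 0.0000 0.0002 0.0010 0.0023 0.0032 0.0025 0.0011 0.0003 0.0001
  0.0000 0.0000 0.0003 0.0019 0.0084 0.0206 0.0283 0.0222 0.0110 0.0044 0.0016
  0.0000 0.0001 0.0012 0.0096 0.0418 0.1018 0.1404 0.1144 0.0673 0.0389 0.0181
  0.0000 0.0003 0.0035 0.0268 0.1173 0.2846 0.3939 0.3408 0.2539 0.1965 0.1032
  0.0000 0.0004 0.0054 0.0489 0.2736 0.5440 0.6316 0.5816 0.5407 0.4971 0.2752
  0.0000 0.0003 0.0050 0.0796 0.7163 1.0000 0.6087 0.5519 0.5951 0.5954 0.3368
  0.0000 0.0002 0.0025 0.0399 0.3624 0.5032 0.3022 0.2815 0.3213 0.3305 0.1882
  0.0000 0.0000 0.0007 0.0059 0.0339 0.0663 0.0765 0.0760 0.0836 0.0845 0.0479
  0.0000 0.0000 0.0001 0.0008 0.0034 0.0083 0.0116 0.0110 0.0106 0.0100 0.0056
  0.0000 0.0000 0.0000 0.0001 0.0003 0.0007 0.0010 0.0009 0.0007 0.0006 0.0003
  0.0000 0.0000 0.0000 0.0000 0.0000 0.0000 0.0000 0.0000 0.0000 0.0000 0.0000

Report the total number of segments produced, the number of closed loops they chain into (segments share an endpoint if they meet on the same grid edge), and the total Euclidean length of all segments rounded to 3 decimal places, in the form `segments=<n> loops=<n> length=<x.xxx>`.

cell (2,5): code 0100 → (2.993,6.000)–(3.000,5.983)
cell (2,6): code 1000 → (3.000,6.036)–(2.993,6.000)
cell (3,4): code 0100 → (3.414,5.000)–(4.000,4.438)
cell (3,5): code 1110 → (3.000,5.983)–(3.414,5.000)
cell (3,6): code 1101 → (3.213,7.000)–(3.000,6.036)
cell (3,7): code 1100 → (3.482,8.000)–(3.213,7.000)
cell (3,8): code 1100 → (3.650,9.000)–(3.482,8.000)
cell (3,9): code 1000 → (4.000,9.474)–(3.650,9.000)
cell (4,3): code 0100 → (4.267,4.000)–(5.000,3.491)
cell (4,4): code 1110 → (4.000,4.438)–(4.267,4.000)
cell (4,9): code 1001 → (5.000,9.787)–(4.000,9.474)
cell (5,3): code 0010 → (5.000,3.491)–(5.916,4.000)
cell (5,4): code 0111 → (5.916,4.000)–(6.000,4.210)
cell (5,5): code 1011 → (6.000,5.553)–(5.707,6.000)
cell (5,6): code 0011 → (5.707,6.000)–(5.591,7.000)
cell (5,7): code 0011 → (5.591,7.000)–(5.742,8.000)
cell (5,8): code 0011 → (5.742,8.000)–(5.768,9.000)
cell (5,9): code 0001 → (5.768,9.000)–(5.000,9.787)
cell (6,4): code 0010 → (6.000,4.210)–(6.255,5.000)
cell (6,5): code 0001 → (6.255,5.000)–(6.000,5.553)
total: 20 segments, chained into 1 closed loop(s), length Σ = 15.377783

segments=20 loops=1 length=15.378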